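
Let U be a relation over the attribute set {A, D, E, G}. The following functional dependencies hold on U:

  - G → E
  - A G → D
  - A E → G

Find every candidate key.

Attribute A never appears on the right-hand side of any dependency, so A must belong to every candidate key.
{A}⁺ = {A}, which is not all of the schema, so we must add further attributes.
{A, E}⁺: AE→G adds G; AG→D adds D → {A, D, E, G}. Minimal: {E}⁺ = {E}; {A}⁺ = {A} — none reach the full schema.
{A, G}⁺: G→E adds E; AG→D adds D → {A, D, E, G}. Minimal: {G}⁺ = {E, G}; {A}⁺ = {A} — none reach the full schema.
Any other superkey contains one of these as a subset, so there are no further candidate keys.

(A, E); (A, G)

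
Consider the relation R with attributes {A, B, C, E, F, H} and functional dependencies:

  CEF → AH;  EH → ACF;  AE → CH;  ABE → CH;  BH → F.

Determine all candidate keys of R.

ABE, BEH, BCEF

Attributes B, E never appear on any right-hand side, so every candidate key must contain {B, E}.
{B, E}⁺ = {B, E}, which is not all of the schema, so we must add further attributes.
{A, B, E}⁺: AE→CH adds C, H; BH→F adds F → {A, B, C, E, F, H}. Minimal: {B, E}⁺ = {B, E}; {A, E}⁺ = {A, C, E, F, H}; {A, B}⁺ = {A, B} — none reach the full schema.
{B, E, H}⁺: EH→ACF adds A, C, F → {A, B, C, E, F, H}. Minimal: {E, H}⁺ = {A, C, E, F, H}; {B, H}⁺ = {B, F, H}; {B, E}⁺ = {B, E} — none reach the full schema.
{B, C, E, F}⁺: CEF→AH adds A, H → {A, B, C, E, F, H}. Minimal: {C, E, F}⁺ = {A, C, E, F, H}; {B, E, F}⁺ = {B, E, F}; {B, C, F}⁺ = {B, C, F}; … — none reach the full schema.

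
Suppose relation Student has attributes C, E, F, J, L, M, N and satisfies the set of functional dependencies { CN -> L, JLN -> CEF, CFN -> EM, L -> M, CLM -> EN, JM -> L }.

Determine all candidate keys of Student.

{C, J, L}; {C, J, M}; {C, J, N}; {J, L, N}; {J, M, N}

Attribute J never appears on the right-hand side of any dependency, so J must belong to every candidate key.
{J}⁺ = {J}, which is not all of the schema, so we must add further attributes.
{C, J, L}⁺: L→M adds M; CLM→EN adds E, N; JLN→CEF adds F → {C, E, F, J, L, M, N}.
{C, J, M}⁺: JM→L adds L; CLM→EN adds E, N; JLN→CEF adds F → {C, E, F, J, L, M, N}.
{C, J, N}⁺: CN→L adds L; JLN→CEF adds E, F; CFN→EM adds M → {C, E, F, J, L, M, N}.
{J, L, N}⁺: JLN→CEF adds C, E, F; CFN→EM adds M → {C, E, F, J, L, M, N}.
{J, M, N}⁺: JM→L adds L; JLN→CEF adds C, E, F → {C, E, F, J, L, M, N}.
Any other superkey contains one of these as a subset, so there are no further candidate keys.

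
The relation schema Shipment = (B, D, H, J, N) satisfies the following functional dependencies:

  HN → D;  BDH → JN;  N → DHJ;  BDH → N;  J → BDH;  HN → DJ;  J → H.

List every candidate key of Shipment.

(J), (N), (B, D, H)

{J}⁺: J→BDH adds B, D, H; BDH→JN adds N → {B, D, H, J, N}.
{N}⁺: N→DHJ adds D, H, J; J→BDH adds B → {B, D, H, J, N}.
{B, D, H}⁺: BDH→JN adds J, N → {B, D, H, J, N}. Minimal: {D, H}⁺ = {D, H}; {B, H}⁺ = {B, H}; {B, D}⁺ = {B, D} — none reach the full schema.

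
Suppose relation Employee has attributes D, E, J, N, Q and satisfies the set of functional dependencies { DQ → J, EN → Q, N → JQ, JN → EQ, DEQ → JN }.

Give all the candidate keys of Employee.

Attribute D never appears on the right-hand side of any dependency, so D must belong to every candidate key.
{D}⁺ = {D}, which is not all of the schema, so we must add further attributes.
{D, N}⁺: N→JQ adds J, Q; JN→EQ adds E → {D, E, J, N, Q}.
{D, E, Q}⁺: DQ→J adds J; DEQ→JN adds N → {D, E, J, N, Q}.
Any other superkey contains one of these as a subset, so there are no further candidate keys.

DN; DEQ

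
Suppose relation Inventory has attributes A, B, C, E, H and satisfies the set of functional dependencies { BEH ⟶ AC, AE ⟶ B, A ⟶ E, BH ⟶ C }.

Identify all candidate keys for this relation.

(A, H), (B, E, H)

Attribute H never appears on the right-hand side of any dependency, so H must belong to every candidate key.
{H}⁺ = {H}, which is not all of the schema, so we must add further attributes.
{A, H}⁺: A→E adds E; AE→B adds B; BH→C adds C → {A, B, C, E, H}. Minimal: {H}⁺ = {H}; {A}⁺ = {A, B, E} — none reach the full schema.
{B, E, H}⁺: BEH→AC adds A, C → {A, B, C, E, H}. Minimal: {E, H}⁺ = {E, H}; {B, H}⁺ = {B, C, H}; {B, E}⁺ = {B, E} — none reach the full schema.
Any other superkey contains one of these as a subset, so there are no further candidate keys.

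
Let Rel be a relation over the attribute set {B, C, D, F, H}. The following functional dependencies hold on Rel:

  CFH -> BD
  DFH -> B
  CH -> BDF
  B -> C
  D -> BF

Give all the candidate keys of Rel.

Attribute H never appears on the right-hand side of any dependency, so H must belong to every candidate key.
{H}⁺ = {H}, which is not all of the schema, so we must add further attributes.
{B, H}⁺: B→C adds C; CH→BDF adds D, F → {B, C, D, F, H}. Minimal: {H}⁺ = {H}; {B}⁺ = {B, C} — none reach the full schema.
{C, H}⁺: CH→BDF adds B, D, F → {B, C, D, F, H}. Minimal: {H}⁺ = {H}; {C}⁺ = {C} — none reach the full schema.
{D, H}⁺: D→BF adds B, F; B→C adds C → {B, C, D, F, H}. Minimal: {H}⁺ = {H}; {D}⁺ = {B, C, D, F} — none reach the full schema.

{B, H}, {C, H}, {D, H}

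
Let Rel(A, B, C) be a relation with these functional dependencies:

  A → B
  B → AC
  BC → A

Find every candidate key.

{A}, {B}

{A}⁺: A→B adds B; B→AC adds C → {A, B, C}.
{B}⁺: B→AC adds A, C → {A, B, C}.
Any other superkey contains one of these as a subset, so there are no further candidate keys.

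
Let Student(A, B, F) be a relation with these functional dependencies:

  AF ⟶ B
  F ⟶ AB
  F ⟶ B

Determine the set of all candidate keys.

{F}

{F}⁺: F→AB adds A, B → {A, B, F}.
No other minimal superkey exists.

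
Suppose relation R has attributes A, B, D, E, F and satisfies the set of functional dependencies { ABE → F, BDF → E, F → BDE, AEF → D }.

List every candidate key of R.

Attribute A never appears on the right-hand side of any dependency, so A must belong to every candidate key.
{A}⁺ = {A}, which is not all of the schema, so we must add further attributes.
{A, F}⁺: F→BDE adds B, D, E → {A, B, D, E, F}. Minimal: {F}⁺ = {B, D, E, F}; {A}⁺ = {A} — none reach the full schema.
{A, B, E}⁺: ABE→F adds F; F→BDE adds D → {A, B, D, E, F}. Minimal: {B, E}⁺ = {B, E}; {A, E}⁺ = {A, E}; {A, B}⁺ = {A, B} — none reach the full schema.
Any other superkey contains one of these as a subset, so there are no further candidate keys.

AF; ABE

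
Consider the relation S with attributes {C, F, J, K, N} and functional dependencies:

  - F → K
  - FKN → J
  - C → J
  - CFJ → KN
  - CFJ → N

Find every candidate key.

{C, F}

Attributes C, F never appear on any right-hand side, so every candidate key must contain {C, F}.
{C, F}⁺ = {C, F, J, K, N}, which is all of the schema, so {C, F} is the only candidate key.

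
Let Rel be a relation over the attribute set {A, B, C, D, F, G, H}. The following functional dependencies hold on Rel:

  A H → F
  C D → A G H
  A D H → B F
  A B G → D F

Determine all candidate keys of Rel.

{C, D}⁺: CD→AGH adds A, G, H; ADH→BF adds B, F → {A, B, C, D, F, G, H}. Minimal: {D}⁺ = {D}; {C}⁺ = {C} — none reach the full schema.
{A, B, C, G}⁺: ABG→DF adds D, F; CD→AGH adds H → {A, B, C, D, F, G, H}. Minimal: {B, C, G}⁺ = {B, C, G}; {A, C, G}⁺ = {A, C, G}; {A, B, G}⁺ = {A, B, D, F, G}; … — none reach the full schema.

(C, D), (A, B, C, G)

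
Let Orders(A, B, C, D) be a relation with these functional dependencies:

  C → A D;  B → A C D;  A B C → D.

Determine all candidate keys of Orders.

{B}

Attribute B never appears on the right-hand side of any dependency, so B must belong to every candidate key.
{B}⁺ = {A, B, C, D}, which is all of the schema, so {B} is the only candidate key.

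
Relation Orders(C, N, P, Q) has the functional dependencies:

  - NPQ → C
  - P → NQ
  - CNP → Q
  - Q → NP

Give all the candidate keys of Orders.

{P}⁺: P→NQ adds N, Q; NPQ→C adds C → {C, N, P, Q}.
{Q}⁺: Q→NP adds N, P; NPQ→C adds C → {C, N, P, Q}.
Any other superkey contains one of these as a subset, so there are no further candidate keys.

P; Q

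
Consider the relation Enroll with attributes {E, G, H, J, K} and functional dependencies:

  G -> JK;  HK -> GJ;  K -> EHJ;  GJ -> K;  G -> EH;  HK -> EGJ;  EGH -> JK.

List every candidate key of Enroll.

{G}⁺: G→JK adds J, K; K→EHJ adds E, H → {E, G, H, J, K}.
{K}⁺: K→EHJ adds E, H, J; HK→EGJ adds G → {E, G, H, J, K}.
Any other superkey contains one of these as a subset, so there are no further candidate keys.

(G), (K)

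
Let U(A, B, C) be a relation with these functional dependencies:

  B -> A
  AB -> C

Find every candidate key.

{B}

Attribute B never appears on the right-hand side of any dependency, so B must belong to every candidate key.
{B}⁺ = {A, B, C}, which is all of the schema, so {B} is the only candidate key.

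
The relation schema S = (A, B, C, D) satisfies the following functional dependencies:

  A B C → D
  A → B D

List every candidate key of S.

Attributes A, C never appear on any right-hand side, so every candidate key must contain {A, C}.
{A, C}⁺ = {A, B, C, D}, which is all of the schema, so {A, C} is the only candidate key.

AC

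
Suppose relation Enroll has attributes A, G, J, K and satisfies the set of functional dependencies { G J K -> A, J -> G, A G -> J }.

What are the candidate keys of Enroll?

{J, K}; {A, G, K}

Attribute K never appears on the right-hand side of any dependency, so K must belong to every candidate key.
{K}⁺ = {K}, which is not all of the schema, so we must add further attributes.
{J, K}⁺: J→G adds G; GJK→A adds A → {A, G, J, K}. Minimal: {K}⁺ = {K}; {J}⁺ = {G, J} — none reach the full schema.
{A, G, K}⁺: AG→J adds J → {A, G, J, K}. Minimal: {G, K}⁺ = {G, K}; {A, K}⁺ = {A, K}; {A, G}⁺ = {A, G, J} — none reach the full schema.
Any other superkey contains one of these as a subset, so there are no further candidate keys.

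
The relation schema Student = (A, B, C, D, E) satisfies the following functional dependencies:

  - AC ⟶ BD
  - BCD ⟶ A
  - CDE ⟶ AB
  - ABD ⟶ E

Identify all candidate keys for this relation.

(A, C), (B, C, D), (C, D, E)

Attribute C never appears on the right-hand side of any dependency, so C must belong to every candidate key.
{C}⁺ = {C}, which is not all of the schema, so we must add further attributes.
{A, C}⁺: AC→BD adds B, D; ABD→E adds E → {A, B, C, D, E}.
{B, C, D}⁺: BCD→A adds A; ABD→E adds E → {A, B, C, D, E}.
{C, D, E}⁺: CDE→AB adds A, B → {A, B, C, D, E}.
Any other superkey contains one of these as a subset, so there are no further candidate keys.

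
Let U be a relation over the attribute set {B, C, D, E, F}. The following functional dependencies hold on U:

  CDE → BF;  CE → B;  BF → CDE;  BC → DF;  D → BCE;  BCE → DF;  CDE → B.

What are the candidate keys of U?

(D), (B, C), (B, F), (C, E)

{D}⁺: D→BCE adds B, C, E; BCE→DF adds F → {B, C, D, E, F}.
{B, C}⁺: BC→DF adds D, F; D→BCE adds E → {B, C, D, E, F}. Minimal: {C}⁺ = {C}; {B}⁺ = {B} — none reach the full schema.
{B, F}⁺: BF→CDE adds C, D, E → {B, C, D, E, F}. Minimal: {F}⁺ = {F}; {B}⁺ = {B} — none reach the full schema.
{C, E}⁺: CE→B adds B; BC→DF adds D, F → {B, C, D, E, F}. Minimal: {E}⁺ = {E}; {C}⁺ = {C} — none reach the full schema.
Any other superkey contains one of these as a subset, so there are no further candidate keys.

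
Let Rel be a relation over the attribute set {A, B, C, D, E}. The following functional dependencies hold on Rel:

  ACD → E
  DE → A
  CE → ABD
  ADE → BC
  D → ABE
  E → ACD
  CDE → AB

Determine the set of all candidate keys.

{D}⁺: D→ABE adds A, B, E; E→ACD adds C → {A, B, C, D, E}.
{E}⁺: E→ACD adds A, C, D; CDE→AB adds B → {A, B, C, D, E}.
Any other superkey contains one of these as a subset, so there are no further candidate keys.

{D}, {E}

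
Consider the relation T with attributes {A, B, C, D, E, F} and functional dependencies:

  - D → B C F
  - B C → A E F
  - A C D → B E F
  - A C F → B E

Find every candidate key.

Attribute D never appears on the right-hand side of any dependency, so D must belong to every candidate key.
{D}⁺ = {A, B, C, D, E, F}, which is all of the schema, so {D} is the only candidate key.

(D)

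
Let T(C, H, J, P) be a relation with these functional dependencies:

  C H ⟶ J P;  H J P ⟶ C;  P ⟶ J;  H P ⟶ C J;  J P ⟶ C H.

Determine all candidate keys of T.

{P}⁺: P→J adds J; JP→CH adds C, H → {C, H, J, P}.
{C, H}⁺: CH→JP adds J, P → {C, H, J, P}. Minimal: {H}⁺ = {H}; {C}⁺ = {C} — none reach the full schema.
Any other superkey contains one of these as a subset, so there are no further candidate keys.

P, CH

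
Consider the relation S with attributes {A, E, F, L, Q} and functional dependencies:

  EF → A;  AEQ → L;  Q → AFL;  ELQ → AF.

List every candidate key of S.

Attributes E, Q never appear on any right-hand side, so every candidate key must contain {E, Q}.
{E, Q}⁺ = {A, E, F, L, Q}, which is all of the schema, so {E, Q} is the only candidate key.

{E, Q}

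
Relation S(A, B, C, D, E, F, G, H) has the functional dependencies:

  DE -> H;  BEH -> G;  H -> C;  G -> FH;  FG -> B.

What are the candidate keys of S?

{A, B, D, E}, {A, D, E, G}

Attributes A, D, E never appear on any right-hand side, so every candidate key must contain {A, D, E}.
{A, D, E}⁺ = {A, C, D, E, H}, which is not all of the schema, so we must add further attributes.
{A, B, D, E}⁺: DE→H adds H; BEH→G adds G; H→C adds C; G→FH adds F → {A, B, C, D, E, F, G, H}. Minimal: {B, D, E}⁺ = {B, C, D, E, F, G, H}; {A, D, E}⁺ = {A, C, D, E, H}; {A, B, E}⁺ = {A, B, E}; … — none reach the full schema.
{A, D, E, G}⁺: DE→H adds H; H→C adds C; G→FH adds F; FG→B adds B → {A, B, C, D, E, F, G, H}. Minimal: {D, E, G}⁺ = {B, C, D, E, F, G, H}; {A, E, G}⁺ = {A, B, C, E, F, G, H}; {A, D, G}⁺ = {A, B, C, D, F, G, H}; … — none reach the full schema.
Any other superkey contains one of these as a subset, so there are no further candidate keys.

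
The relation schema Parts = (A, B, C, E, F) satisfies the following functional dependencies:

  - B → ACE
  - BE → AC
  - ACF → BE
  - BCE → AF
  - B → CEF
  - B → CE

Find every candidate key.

{B}⁺: B→ACE adds A, C, E; BCE→AF adds F → {A, B, C, E, F}.
{A, C, F}⁺: ACF→BE adds B, E → {A, B, C, E, F}. Minimal: {C, F}⁺ = {C, F}; {A, F}⁺ = {A, F}; {A, C}⁺ = {A, C} — none reach the full schema.

{B}; {A, C, F}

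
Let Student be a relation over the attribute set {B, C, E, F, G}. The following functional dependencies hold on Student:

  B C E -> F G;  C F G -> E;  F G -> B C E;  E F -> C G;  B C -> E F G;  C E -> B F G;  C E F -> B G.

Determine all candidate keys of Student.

{B, C}, {C, E}, {E, F}, {F, G}

{B, C}⁺: BC→EFG adds E, F, G → {B, C, E, F, G}. Minimal: {C}⁺ = {C}; {B}⁺ = {B} — none reach the full schema.
{C, E}⁺: CE→BFG adds B, F, G → {B, C, E, F, G}. Minimal: {E}⁺ = {E}; {C}⁺ = {C} — none reach the full schema.
{E, F}⁺: EF→CG adds C, G; CE→BFG adds B → {B, C, E, F, G}. Minimal: {F}⁺ = {F}; {E}⁺ = {E} — none reach the full schema.
{F, G}⁺: FG→BCE adds B, C, E → {B, C, E, F, G}. Minimal: {G}⁺ = {G}; {F}⁺ = {F} — none reach the full schema.
Any other superkey contains one of these as a subset, so there are no further candidate keys.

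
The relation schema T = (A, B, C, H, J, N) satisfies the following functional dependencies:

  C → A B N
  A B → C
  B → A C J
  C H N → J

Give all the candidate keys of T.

{B, H}, {C, H}

Attribute H never appears on the right-hand side of any dependency, so H must belong to every candidate key.
{H}⁺ = {H}, which is not all of the schema, so we must add further attributes.
{B, H}⁺: B→ACJ adds A, C, J; C→ABN adds N → {A, B, C, H, J, N}. Minimal: {H}⁺ = {H}; {B}⁺ = {A, B, C, J, N} — none reach the full schema.
{C, H}⁺: C→ABN adds A, B, N; B→ACJ adds J → {A, B, C, H, J, N}. Minimal: {H}⁺ = {H}; {C}⁺ = {A, B, C, J, N} — none reach the full schema.
Any other superkey contains one of these as a subset, so there are no further candidate keys.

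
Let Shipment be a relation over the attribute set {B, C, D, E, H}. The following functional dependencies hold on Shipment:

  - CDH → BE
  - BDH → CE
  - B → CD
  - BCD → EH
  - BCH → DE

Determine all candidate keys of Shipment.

{B}⁺: B→CD adds C, D; BCD→EH adds E, H → {B, C, D, E, H}.
{C, D, H}⁺: CDH→BE adds B, E → {B, C, D, E, H}. Minimal: {D, H}⁺ = {D, H}; {C, H}⁺ = {C, H}; {C, D}⁺ = {C, D} — none reach the full schema.

B; CDH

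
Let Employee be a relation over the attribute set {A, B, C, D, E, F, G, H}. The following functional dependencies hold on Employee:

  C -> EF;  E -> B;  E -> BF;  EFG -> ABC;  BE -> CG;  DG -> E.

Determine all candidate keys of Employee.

{C, D, H}; {D, E, H}; {D, G, H}

Attributes D, H never appear on any right-hand side, so every candidate key must contain {D, H}.
{D, H}⁺ = {D, H}, which is not all of the schema, so we must add further attributes.
{C, D, H}⁺: C→EF adds E, F; E→B adds B; BE→CG adds G; EFG→ABC adds A → {A, B, C, D, E, F, G, H}. Minimal: {D, H}⁺ = {D, H}; {C, H}⁺ = {A, B, C, E, F, G, H}; {C, D}⁺ = {A, B, C, D, E, F, G} — none reach the full schema.
{D, E, H}⁺: E→B adds B; E→BF adds F; BE→CG adds C, G; EFG→ABC adds A → {A, B, C, D, E, F, G, H}. Minimal: {E, H}⁺ = {A, B, C, E, F, G, H}; {D, H}⁺ = {D, H}; {D, E}⁺ = {A, B, C, D, E, F, G} — none reach the full schema.
{D, G, H}⁺: DG→E adds E; E→B adds B; E→BF adds F; EFG→ABC adds A, C → {A, B, C, D, E, F, G, H}. Minimal: {G, H}⁺ = {G, H}; {D, H}⁺ = {D, H}; {D, G}⁺ = {A, B, C, D, E, F, G} — none reach the full schema.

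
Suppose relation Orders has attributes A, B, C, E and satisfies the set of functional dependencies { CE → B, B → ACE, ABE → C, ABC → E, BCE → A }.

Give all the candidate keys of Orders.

{B}, {C, E}

{B}⁺: B→ACE adds A, C, E → {A, B, C, E}.
{C, E}⁺: CE→B adds B; B→ACE adds A → {A, B, C, E}.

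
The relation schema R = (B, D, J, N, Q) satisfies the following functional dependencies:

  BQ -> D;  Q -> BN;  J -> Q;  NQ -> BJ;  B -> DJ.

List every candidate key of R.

(B), (J), (Q)

{B}⁺: B→DJ adds D, J; J→Q adds Q; Q→BN adds N → {B, D, J, N, Q}.
{J}⁺: J→Q adds Q; Q→BN adds B, N; B→DJ adds D → {B, D, J, N, Q}.
{Q}⁺: Q→BN adds B, N; NQ→BJ adds J; B→DJ adds D → {B, D, J, N, Q}.
Any other superkey contains one of these as a subset, so there are no further candidate keys.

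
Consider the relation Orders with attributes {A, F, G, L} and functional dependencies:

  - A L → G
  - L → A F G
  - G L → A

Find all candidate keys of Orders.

Attribute L never appears on the right-hand side of any dependency, so L must belong to every candidate key.
{L}⁺ = {A, F, G, L}, which is all of the schema, so {L} is the only candidate key.

{L}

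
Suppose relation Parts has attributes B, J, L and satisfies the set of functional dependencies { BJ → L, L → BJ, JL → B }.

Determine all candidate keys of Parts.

{L}, {B, J}

{L}⁺: L→BJ adds B, J → {B, J, L}.
{B, J}⁺: BJ→L adds L → {B, J, L}. Minimal: {J}⁺ = {J}; {B}⁺ = {B} — none reach the full schema.
Any other superkey contains one of these as a subset, so there are no further candidate keys.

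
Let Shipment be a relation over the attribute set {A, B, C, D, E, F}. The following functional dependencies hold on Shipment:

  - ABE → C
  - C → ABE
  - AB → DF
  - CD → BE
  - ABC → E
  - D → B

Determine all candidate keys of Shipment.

C, ABE, ADE

{C}⁺: C→ABE adds A, B, E; AB→DF adds D, F → {A, B, C, D, E, F}.
{A, B, E}⁺: ABE→C adds C; AB→DF adds D, F → {A, B, C, D, E, F}. Minimal: {B, E}⁺ = {B, E}; {A, E}⁺ = {A, E}; {A, B}⁺ = {A, B, D, F} — none reach the full schema.
{A, D, E}⁺: D→B adds B; ABE→C adds C; AB→DF adds F → {A, B, C, D, E, F}. Minimal: {D, E}⁺ = {B, D, E}; {A, E}⁺ = {A, E}; {A, D}⁺ = {A, B, D, F} — none reach the full schema.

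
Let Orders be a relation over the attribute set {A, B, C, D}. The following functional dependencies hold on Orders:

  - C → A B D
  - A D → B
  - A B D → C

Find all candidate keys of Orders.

(C), (A, D)

{C}⁺: C→ABD adds A, B, D → {A, B, C, D}.
{A, D}⁺: AD→B adds B; ABD→C adds C → {A, B, C, D}. Minimal: {D}⁺ = {D}; {A}⁺ = {A} — none reach the full schema.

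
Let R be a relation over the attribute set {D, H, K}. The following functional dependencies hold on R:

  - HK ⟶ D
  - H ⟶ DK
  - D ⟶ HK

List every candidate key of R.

D; H

{D}⁺: D→HK adds H, K → {D, H, K}.
{H}⁺: H→DK adds D, K → {D, H, K}.
Any other superkey contains one of these as a subset, so there are no further candidate keys.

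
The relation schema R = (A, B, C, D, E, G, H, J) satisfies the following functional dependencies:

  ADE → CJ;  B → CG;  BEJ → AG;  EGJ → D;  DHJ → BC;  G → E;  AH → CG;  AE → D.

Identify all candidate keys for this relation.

{A, H}; {B, H, J}; {D, H, J}; {G, H, J}

Attribute H never appears on the right-hand side of any dependency, so H must belong to every candidate key.
{H}⁺ = {H}, which is not all of the schema, so we must add further attributes.
{A, H}⁺: AH→CG adds C, G; G→E adds E; AE→D adds D; ADE→CJ adds J; DHJ→BC adds B → {A, B, C, D, E, G, H, J}. Minimal: {H}⁺ = {H}; {A}⁺ = {A} — none reach the full schema.
{B, H, J}⁺: B→CG adds C, G; G→E adds E; BEJ→AG adds A; EGJ→D adds D → {A, B, C, D, E, G, H, J}. Minimal: {H, J}⁺ = {H, J}; {B, J}⁺ = {A, B, C, D, E, G, J}; {B, H}⁺ = {B, C, E, G, H} — none reach the full schema.
{D, H, J}⁺: DHJ→BC adds B, C; B→CG adds G; G→E adds E; BEJ→AG adds A → {A, B, C, D, E, G, H, J}. Minimal: {H, J}⁺ = {H, J}; {D, J}⁺ = {D, J}; {D, H}⁺ = {D, H} — none reach the full schema.
{G, H, J}⁺: G→E adds E; EGJ→D adds D; DHJ→BC adds B, C; BEJ→AG adds A → {A, B, C, D, E, G, H, J}. Minimal: {H, J}⁺ = {H, J}; {G, J}⁺ = {D, E, G, J}; {G, H}⁺ = {E, G, H} — none reach the full schema.
Any other superkey contains one of these as a subset, so there are no further candidate keys.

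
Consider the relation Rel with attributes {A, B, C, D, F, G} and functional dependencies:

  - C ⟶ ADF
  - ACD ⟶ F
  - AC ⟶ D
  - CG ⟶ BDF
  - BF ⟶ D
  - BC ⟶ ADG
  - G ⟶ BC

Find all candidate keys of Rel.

(G); (B, C)

{G}⁺: G→BC adds B, C; C→ADF adds A, D, F → {A, B, C, D, F, G}.
{B, C}⁺: C→ADF adds A, D, F; BC→ADG adds G → {A, B, C, D, F, G}. Minimal: {C}⁺ = {A, C, D, F}; {B}⁺ = {B} — none reach the full schema.
Any other superkey contains one of these as a subset, so there are no further candidate keys.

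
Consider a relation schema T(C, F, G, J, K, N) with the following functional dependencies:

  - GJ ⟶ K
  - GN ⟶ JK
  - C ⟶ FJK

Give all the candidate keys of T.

Attributes C, G, N never appear on any right-hand side, so every candidate key must contain {C, G, N}.
{C, G, N}⁺ = {C, F, G, J, K, N}, which is all of the schema, so {C, G, N} is the only candidate key.

CGN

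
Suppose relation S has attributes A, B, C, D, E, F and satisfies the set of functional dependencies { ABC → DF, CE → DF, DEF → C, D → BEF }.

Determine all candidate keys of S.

{A, D}, {A, B, C}, {A, C, E}

{A, D}⁺: D→BEF adds B, E, F; DEF→C adds C → {A, B, C, D, E, F}.
{A, B, C}⁺: ABC→DF adds D, F; D→BEF adds E → {A, B, C, D, E, F}.
{A, C, E}⁺: CE→DF adds D, F; D→BEF adds B → {A, B, C, D, E, F}.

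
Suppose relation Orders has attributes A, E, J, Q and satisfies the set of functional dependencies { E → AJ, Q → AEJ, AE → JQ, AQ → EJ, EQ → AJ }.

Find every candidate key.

{E}, {Q}

{E}⁺: E→AJ adds A, J; AE→JQ adds Q → {A, E, J, Q}.
{Q}⁺: Q→AEJ adds A, E, J → {A, E, J, Q}.
Any other superkey contains one of these as a subset, so there are no further candidate keys.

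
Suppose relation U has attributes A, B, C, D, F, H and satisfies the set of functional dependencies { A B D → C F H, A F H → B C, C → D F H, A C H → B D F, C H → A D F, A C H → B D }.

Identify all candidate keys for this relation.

{C}⁺: C→DFH adds D, F, H; CH→ADF adds A; ACH→BD adds B → {A, B, C, D, F, H}.
{A, B, D}⁺: ABD→CFH adds C, F, H → {A, B, C, D, F, H}. Minimal: {B, D}⁺ = {B, D}; {A, D}⁺ = {A, D}; {A, B}⁺ = {A, B} — none reach the full schema.
{A, F, H}⁺: AFH→BC adds B, C; C→DFH adds D → {A, B, C, D, F, H}. Minimal: {F, H}⁺ = {F, H}; {A, H}⁺ = {A, H}; {A, F}⁺ = {A, F} — none reach the full schema.

{C}, {A, B, D}, {A, F, H}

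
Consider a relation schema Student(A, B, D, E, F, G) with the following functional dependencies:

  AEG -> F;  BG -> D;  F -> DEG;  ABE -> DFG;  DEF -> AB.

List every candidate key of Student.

{F}⁺: F→DEG adds D, E, G; DEF→AB adds A, B → {A, B, D, E, F, G}.
{A, B, E}⁺: ABE→DFG adds D, F, G → {A, B, D, E, F, G}. Minimal: {B, E}⁺ = {B, E}; {A, E}⁺ = {A, E}; {A, B}⁺ = {A, B} — none reach the full schema.
{A, E, G}⁺: AEG→F adds F; F→DEG adds D; DEF→AB adds B → {A, B, D, E, F, G}. Minimal: {E, G}⁺ = {E, G}; {A, G}⁺ = {A, G}; {A, E}⁺ = {A, E} — none reach the full schema.

{F}, {A, B, E}, {A, E, G}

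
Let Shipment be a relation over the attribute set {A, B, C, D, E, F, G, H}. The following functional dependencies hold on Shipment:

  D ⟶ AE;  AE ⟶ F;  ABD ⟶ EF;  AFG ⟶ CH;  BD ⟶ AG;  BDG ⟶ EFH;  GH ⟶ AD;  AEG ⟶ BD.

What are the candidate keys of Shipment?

{B, D}, {D, G}, {G, H}, {A, E, G}, {A, F, G}

{B, D}⁺: D→AE adds A, E; AE→F adds F; BD→AG adds G; BDG→EFH adds H; AFG→CH adds C → {A, B, C, D, E, F, G, H}. Minimal: {D}⁺ = {A, D, E, F}; {B}⁺ = {B} — none reach the full schema.
{D, G}⁺: D→AE adds A, E; AE→F adds F; AFG→CH adds C, H; AEG→BD adds B → {A, B, C, D, E, F, G, H}. Minimal: {G}⁺ = {G}; {D}⁺ = {A, D, E, F} — none reach the full schema.
{G, H}⁺: GH→AD adds A, D; D→AE adds E; AE→F adds F; AFG→CH adds C; AEG→BD adds B → {A, B, C, D, E, F, G, H}. Minimal: {H}⁺ = {H}; {G}⁺ = {G} — none reach the full schema.
{A, E, G}⁺: AE→F adds F; AFG→CH adds C, H; GH→AD adds D; AEG→BD adds B → {A, B, C, D, E, F, G, H}. Minimal: {E, G}⁺ = {E, G}; {A, G}⁺ = {A, G}; {A, E}⁺ = {A, E, F} — none reach the full schema.
{A, F, G}⁺: AFG→CH adds C, H; GH→AD adds D; D→AE adds E; AEG→BD adds B → {A, B, C, D, E, F, G, H}. Minimal: {F, G}⁺ = {F, G}; {A, G}⁺ = {A, G}; {A, F}⁺ = {A, F} — none reach the full schema.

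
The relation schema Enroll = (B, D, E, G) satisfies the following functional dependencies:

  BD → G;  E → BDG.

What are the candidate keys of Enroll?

(E)

Attribute E never appears on the right-hand side of any dependency, so E must belong to every candidate key.
{E}⁺ = {B, D, E, G}, which is all of the schema, so {E} is the only candidate key.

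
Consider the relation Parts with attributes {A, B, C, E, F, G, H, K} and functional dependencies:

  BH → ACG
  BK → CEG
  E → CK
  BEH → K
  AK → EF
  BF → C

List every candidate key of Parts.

Attributes B, H never appear on any right-hand side, so every candidate key must contain {B, H}.
{B, H}⁺ = {A, B, C, G, H}, which is not all of the schema, so we must add further attributes.
{B, E, H}⁺: BH→ACG adds A, C, G; E→CK adds K; AK→EF adds F → {A, B, C, E, F, G, H, K}. Minimal: {E, H}⁺ = {C, E, H, K}; {B, H}⁺ = {A, B, C, G, H}; {B, E}⁺ = {B, C, E, G, K} — none reach the full schema.
{B, H, K}⁺: BH→ACG adds A, C, G; BK→CEG adds E; AK→EF adds F → {A, B, C, E, F, G, H, K}. Minimal: {H, K}⁺ = {H, K}; {B, K}⁺ = {B, C, E, G, K}; {B, H}⁺ = {A, B, C, G, H} — none reach the full schema.

{B, E, H}, {B, H, K}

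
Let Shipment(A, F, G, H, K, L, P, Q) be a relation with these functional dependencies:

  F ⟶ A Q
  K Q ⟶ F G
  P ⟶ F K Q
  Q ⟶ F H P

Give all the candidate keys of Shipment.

Attribute L never appears on the right-hand side of any dependency, so L must belong to every candidate key.
{L}⁺ = {L}, which is not all of the schema, so we must add further attributes.
{F, L}⁺: F→AQ adds A, Q; Q→FHP adds H, P; P→FKQ adds K; KQ→FG adds G → {A, F, G, H, K, L, P, Q}. Minimal: {L}⁺ = {L}; {F}⁺ = {A, F, G, H, K, P, Q} — none reach the full schema.
{L, P}⁺: P→FKQ adds F, K, Q; Q→FHP adds H; F→AQ adds A; KQ→FG adds G → {A, F, G, H, K, L, P, Q}. Minimal: {P}⁺ = {A, F, G, H, K, P, Q}; {L}⁺ = {L} — none reach the full schema.
{L, Q}⁺: Q→FHP adds F, H, P; F→AQ adds A; P→FKQ adds K; KQ→FG adds G → {A, F, G, H, K, L, P, Q}. Minimal: {Q}⁺ = {A, F, G, H, K, P, Q}; {L}⁺ = {L} — none reach the full schema.
Any other superkey contains one of these as a subset, so there are no further candidate keys.

{F, L}, {L, P}, {L, Q}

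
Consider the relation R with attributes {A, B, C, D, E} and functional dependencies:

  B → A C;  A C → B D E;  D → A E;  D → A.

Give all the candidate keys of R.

{B}⁺: B→AC adds A, C; AC→BDE adds D, E → {A, B, C, D, E}.
{A, C}⁺: AC→BDE adds B, D, E → {A, B, C, D, E}. Minimal: {C}⁺ = {C}; {A}⁺ = {A} — none reach the full schema.
{C, D}⁺: D→AE adds A, E; AC→BDE adds B → {A, B, C, D, E}. Minimal: {D}⁺ = {A, D, E}; {C}⁺ = {C} — none reach the full schema.

{B}, {A, C}, {C, D}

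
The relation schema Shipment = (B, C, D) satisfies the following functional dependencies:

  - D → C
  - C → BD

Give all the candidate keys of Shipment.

{C}⁺: C→BD adds B, D → {B, C, D}.
{D}⁺: D→C adds C; C→BD adds B → {B, C, D}.
Any other superkey contains one of these as a subset, so there are no further candidate keys.

{C}, {D}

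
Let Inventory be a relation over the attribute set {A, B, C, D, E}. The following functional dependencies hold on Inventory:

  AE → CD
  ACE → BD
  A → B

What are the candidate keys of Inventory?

{A, E}

Attributes A, E never appear on any right-hand side, so every candidate key must contain {A, E}.
{A, E}⁺ = {A, B, C, D, E}, which is all of the schema, so {A, E} is the only candidate key.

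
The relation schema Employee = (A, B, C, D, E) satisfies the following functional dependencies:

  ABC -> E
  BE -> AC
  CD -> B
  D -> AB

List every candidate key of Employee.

{C, D}; {D, E}

{C, D}⁺: CD→B adds B; D→AB adds A; ABC→E adds E → {A, B, C, D, E}.
{D, E}⁺: D→AB adds A, B; BE→AC adds C → {A, B, C, D, E}.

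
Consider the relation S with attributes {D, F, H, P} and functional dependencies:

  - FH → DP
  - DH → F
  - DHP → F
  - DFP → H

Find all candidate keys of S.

{D, H}⁺: DH→F adds F; FH→DP adds P → {D, F, H, P}. Minimal: {H}⁺ = {H}; {D}⁺ = {D} — none reach the full schema.
{F, H}⁺: FH→DP adds D, P → {D, F, H, P}. Minimal: {H}⁺ = {H}; {F}⁺ = {F} — none reach the full schema.
{D, F, P}⁺: DFP→H adds H → {D, F, H, P}. Minimal: {F, P}⁺ = {F, P}; {D, P}⁺ = {D, P}; {D, F}⁺ = {D, F} — none reach the full schema.

(D, H), (F, H), (D, F, P)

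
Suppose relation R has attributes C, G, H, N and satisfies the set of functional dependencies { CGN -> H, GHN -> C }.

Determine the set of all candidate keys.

{C, G, N}, {G, H, N}

Attributes G, N never appear on any right-hand side, so every candidate key must contain {G, N}.
{G, N}⁺ = {G, N}, which is not all of the schema, so we must add further attributes.
{C, G, N}⁺: CGN→H adds H → {C, G, H, N}. Minimal: {G, N}⁺ = {G, N}; {C, N}⁺ = {C, N}; {C, G}⁺ = {C, G} — none reach the full schema.
{G, H, N}⁺: GHN→C adds C → {C, G, H, N}. Minimal: {H, N}⁺ = {H, N}; {G, N}⁺ = {G, N}; {G, H}⁺ = {G, H} — none reach the full schema.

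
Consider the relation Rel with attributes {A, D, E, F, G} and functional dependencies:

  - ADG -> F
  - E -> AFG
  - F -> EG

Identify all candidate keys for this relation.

{D, E}⁺: E→AFG adds A, F, G → {A, D, E, F, G}. Minimal: {E}⁺ = {A, E, F, G}; {D}⁺ = {D} — none reach the full schema.
{D, F}⁺: F→EG adds E, G; E→AFG adds A → {A, D, E, F, G}. Minimal: {F}⁺ = {A, E, F, G}; {D}⁺ = {D} — none reach the full schema.
{A, D, G}⁺: ADG→F adds F; F→EG adds E → {A, D, E, F, G}. Minimal: {D, G}⁺ = {D, G}; {A, G}⁺ = {A, G}; {A, D}⁺ = {A, D} — none reach the full schema.
Any other superkey contains one of these as a subset, so there are no further candidate keys.

DE, DF, ADG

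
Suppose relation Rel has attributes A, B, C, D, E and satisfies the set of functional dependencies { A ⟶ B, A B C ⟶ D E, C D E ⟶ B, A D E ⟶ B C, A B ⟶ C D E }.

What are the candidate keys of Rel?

{A}

Attribute A never appears on the right-hand side of any dependency, so A must belong to every candidate key.
{A}⁺ = {A, B, C, D, E}, which is all of the schema, so {A} is the only candidate key.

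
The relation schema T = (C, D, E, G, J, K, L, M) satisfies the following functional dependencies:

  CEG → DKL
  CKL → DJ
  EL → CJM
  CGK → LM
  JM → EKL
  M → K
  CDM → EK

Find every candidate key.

{C, E, G}; {C, G, K}; {C, G, M}; {E, G, L}; {G, J, M}

{C, E, G}⁺: CEG→DKL adds D, K, L; CKL→DJ adds J; EL→CJM adds M → {C, D, E, G, J, K, L, M}. Minimal: {E, G}⁺ = {E, G}; {C, G}⁺ = {C, G}; {C, E}⁺ = {C, E} — none reach the full schema.
{C, G, K}⁺: CGK→LM adds L, M; CKL→DJ adds D, J; JM→EKL adds E → {C, D, E, G, J, K, L, M}. Minimal: {G, K}⁺ = {G, K}; {C, K}⁺ = {C, K}; {C, G}⁺ = {C, G} — none reach the full schema.
{C, G, M}⁺: M→K adds K; CGK→LM adds L; CKL→DJ adds D, J; JM→EKL adds E → {C, D, E, G, J, K, L, M}. Minimal: {G, M}⁺ = {G, K, M}; {C, M}⁺ = {C, K, M}; {C, G}⁺ = {C, G} — none reach the full schema.
{E, G, L}⁺: EL→CJM adds C, J, M; JM→EKL adds K; CEG→DKL adds D → {C, D, E, G, J, K, L, M}. Minimal: {G, L}⁺ = {G, L}; {E, L}⁺ = {C, D, E, J, K, L, M}; {E, G}⁺ = {E, G} — none reach the full schema.
{G, J, M}⁺: JM→EKL adds E, K, L; EL→CJM adds C; CEG→DKL adds D → {C, D, E, G, J, K, L, M}. Minimal: {J, M}⁺ = {C, D, E, J, K, L, M}; {G, M}⁺ = {G, K, M}; {G, J}⁺ = {G, J} — none reach the full schema.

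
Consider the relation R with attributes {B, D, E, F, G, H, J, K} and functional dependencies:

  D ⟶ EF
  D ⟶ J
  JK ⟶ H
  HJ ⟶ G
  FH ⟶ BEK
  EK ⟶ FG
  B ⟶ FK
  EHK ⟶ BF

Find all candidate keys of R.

Attribute D never appears on the right-hand side of any dependency, so D must belong to every candidate key.
{D}⁺ = {D, E, F, J}, which is not all of the schema, so we must add further attributes.
{B, D}⁺: D→EF adds E, F; D→J adds J; B→FK adds K; JK→H adds H; HJ→G adds G → {B, D, E, F, G, H, J, K}. Minimal: {D}⁺ = {D, E, F, J}; {B}⁺ = {B, F, K} — none reach the full schema.
{D, H}⁺: D→EF adds E, F; D→J adds J; HJ→G adds G; FH→BEK adds B, K → {B, D, E, F, G, H, J, K}. Minimal: {H}⁺ = {H}; {D}⁺ = {D, E, F, J} — none reach the full schema.
{D, K}⁺: D→EF adds E, F; D→J adds J; JK→H adds H; HJ→G adds G; FH→BEK adds B → {B, D, E, F, G, H, J, K}. Minimal: {K}⁺ = {K}; {D}⁺ = {D, E, F, J} — none reach the full schema.
Any other superkey contains one of these as a subset, so there are no further candidate keys.

{B, D}, {D, H}, {D, K}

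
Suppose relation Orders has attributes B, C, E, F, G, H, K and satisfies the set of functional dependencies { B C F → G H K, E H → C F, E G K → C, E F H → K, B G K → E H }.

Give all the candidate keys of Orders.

Attribute B never appears on the right-hand side of any dependency, so B must belong to every candidate key.
{B}⁺ = {B}, which is not all of the schema, so we must add further attributes.
{B, C, F}⁺: BCF→GHK adds G, H, K; BGK→EH adds E → {B, C, E, F, G, H, K}. Minimal: {C, F}⁺ = {C, F}; {B, F}⁺ = {B, F}; {B, C}⁺ = {B, C} — none reach the full schema.
{B, E, H}⁺: EH→CF adds C, F; EFH→K adds K; BCF→GHK adds G → {B, C, E, F, G, H, K}. Minimal: {E, H}⁺ = {C, E, F, H, K}; {B, H}⁺ = {B, H}; {B, E}⁺ = {B, E} — none reach the full schema.
{B, G, K}⁺: BGK→EH adds E, H; EH→CF adds C, F → {B, C, E, F, G, H, K}. Minimal: {G, K}⁺ = {G, K}; {B, K}⁺ = {B, K}; {B, G}⁺ = {B, G} — none reach the full schema.

BCF, BEH, BGK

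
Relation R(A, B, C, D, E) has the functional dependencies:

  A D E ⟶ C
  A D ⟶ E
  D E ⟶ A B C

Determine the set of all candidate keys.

Attribute D never appears on the right-hand side of any dependency, so D must belong to every candidate key.
{D}⁺ = {D}, which is not all of the schema, so we must add further attributes.
{A, D}⁺: AD→E adds E; DE→ABC adds B, C → {A, B, C, D, E}. Minimal: {D}⁺ = {D}; {A}⁺ = {A} — none reach the full schema.
{D, E}⁺: DE→ABC adds A, B, C → {A, B, C, D, E}. Minimal: {E}⁺ = {E}; {D}⁺ = {D} — none reach the full schema.
Any other superkey contains one of these as a subset, so there are no further candidate keys.

AD; DE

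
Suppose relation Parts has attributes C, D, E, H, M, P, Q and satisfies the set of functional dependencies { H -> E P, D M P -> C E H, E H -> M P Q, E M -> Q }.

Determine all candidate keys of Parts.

Attribute D never appears on the right-hand side of any dependency, so D must belong to every candidate key.
{D}⁺ = {D}, which is not all of the schema, so we must add further attributes.
{D, H}⁺: H→EP adds E, P; EH→MPQ adds M, Q; DMP→CEH adds C → {C, D, E, H, M, P, Q}. Minimal: {H}⁺ = {E, H, M, P, Q}; {D}⁺ = {D} — none reach the full schema.
{D, M, P}⁺: DMP→CEH adds C, E, H; EH→MPQ adds Q → {C, D, E, H, M, P, Q}. Minimal: {M, P}⁺ = {M, P}; {D, P}⁺ = {D, P}; {D, M}⁺ = {D, M} — none reach the full schema.
Any other superkey contains one of these as a subset, so there are no further candidate keys.

DH, DMP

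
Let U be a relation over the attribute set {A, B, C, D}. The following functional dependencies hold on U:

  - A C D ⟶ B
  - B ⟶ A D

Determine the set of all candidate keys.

Attribute C never appears on the right-hand side of any dependency, so C must belong to every candidate key.
{C}⁺ = {C}, which is not all of the schema, so we must add further attributes.
{B, C}⁺: B→AD adds A, D → {A, B, C, D}.
{A, C, D}⁺: ACD→B adds B → {A, B, C, D}.
Any other superkey contains one of these as a subset, so there are no further candidate keys.

{B, C}, {A, C, D}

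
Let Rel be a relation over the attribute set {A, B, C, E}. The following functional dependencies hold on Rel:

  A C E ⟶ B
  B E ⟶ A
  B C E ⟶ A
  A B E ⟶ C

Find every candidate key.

(B, E), (A, C, E)

Attribute E never appears on the right-hand side of any dependency, so E must belong to every candidate key.
{E}⁺ = {E}, which is not all of the schema, so we must add further attributes.
{B, E}⁺: BE→A adds A; ABE→C adds C → {A, B, C, E}. Minimal: {E}⁺ = {E}; {B}⁺ = {B} — none reach the full schema.
{A, C, E}⁺: ACE→B adds B → {A, B, C, E}. Minimal: {C, E}⁺ = {C, E}; {A, E}⁺ = {A, E}; {A, C}⁺ = {A, C} — none reach the full schema.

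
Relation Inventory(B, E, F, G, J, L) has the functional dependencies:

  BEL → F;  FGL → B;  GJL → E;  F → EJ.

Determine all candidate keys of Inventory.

{F, G, L}, {B, E, G, L}, {B, G, J, L}

Attributes G, L never appear on any right-hand side, so every candidate key must contain {G, L}.
{G, L}⁺ = {G, L}, which is not all of the schema, so we must add further attributes.
{F, G, L}⁺: FGL→B adds B; F→EJ adds E, J → {B, E, F, G, J, L}.
{B, E, G, L}⁺: BEL→F adds F; F→EJ adds J → {B, E, F, G, J, L}.
{B, G, J, L}⁺: GJL→E adds E; BEL→F adds F → {B, E, F, G, J, L}.
Any other superkey contains one of these as a subset, so there are no further candidate keys.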